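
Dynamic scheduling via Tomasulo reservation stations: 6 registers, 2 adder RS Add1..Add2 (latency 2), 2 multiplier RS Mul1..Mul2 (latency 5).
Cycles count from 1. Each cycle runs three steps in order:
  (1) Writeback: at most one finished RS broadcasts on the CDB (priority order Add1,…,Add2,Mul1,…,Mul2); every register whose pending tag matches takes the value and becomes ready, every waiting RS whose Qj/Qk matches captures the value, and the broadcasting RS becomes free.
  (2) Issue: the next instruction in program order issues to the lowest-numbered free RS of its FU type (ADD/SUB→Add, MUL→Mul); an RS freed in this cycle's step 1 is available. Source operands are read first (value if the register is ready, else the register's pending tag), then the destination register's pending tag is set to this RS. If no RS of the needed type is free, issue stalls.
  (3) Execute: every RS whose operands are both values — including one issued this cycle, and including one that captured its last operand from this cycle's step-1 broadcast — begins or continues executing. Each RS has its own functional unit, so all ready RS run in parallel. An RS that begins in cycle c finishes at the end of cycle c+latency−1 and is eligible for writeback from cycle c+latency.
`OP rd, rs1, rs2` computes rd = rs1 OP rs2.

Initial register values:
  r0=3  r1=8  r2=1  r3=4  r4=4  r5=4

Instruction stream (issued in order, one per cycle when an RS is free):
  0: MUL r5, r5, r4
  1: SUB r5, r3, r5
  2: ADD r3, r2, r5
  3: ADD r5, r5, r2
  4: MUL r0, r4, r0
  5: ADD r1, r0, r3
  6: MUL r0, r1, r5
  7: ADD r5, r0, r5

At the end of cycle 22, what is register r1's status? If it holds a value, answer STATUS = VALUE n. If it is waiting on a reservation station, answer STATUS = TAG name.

  c1: issue MUL r5<-Mul1  regs: r0:3,r1:8,r2:1,r3:4,r4:4,r5:Mul1
  c2: issue SUB r5<-Add1  regs: r0:3,r1:8,r2:1,r3:4,r4:4,r5:Add1
  c3: issue ADD r3<-Add2  regs: r0:3,r1:8,r2:1,r3:Add2,r4:4,r5:Add1
  c4: stall  regs: r0:3,r1:8,r2:1,r3:Add2,r4:4,r5:Add1
  c5: stall  regs: r0:3,r1:8,r2:1,r3:Add2,r4:4,r5:Add1
  c6: CDB Mul1=16; stall  regs: r0:3,r1:8,r2:1,r3:Add2,r4:4,r5:Add1
  c7: stall  regs: r0:3,r1:8,r2:1,r3:Add2,r4:4,r5:Add1
  c8: CDB Add1=-12; issue ADD r5<-Add1  regs: r0:3,r1:8,r2:1,r3:Add2,r4:4,r5:Add1
  c9: issue MUL r0<-Mul1  regs: r0:Mul1,r1:8,r2:1,r3:Add2,r4:4,r5:Add1
  c10: CDB Add1=-11; issue ADD r1<-Add1  regs: r0:Mul1,r1:Add1,r2:1,r3:Add2,r4:4,r5:-11
  c11: CDB Add2=-11; issue MUL r0<-Mul2  regs: r0:Mul2,r1:Add1,r2:1,r3:-11,r4:4,r5:-11
  c12: issue ADD r5<-Add2  regs: r0:Mul2,r1:Add1,r2:1,r3:-11,r4:4,r5:Add2
  c13: -  regs: r0:Mul2,r1:Add1,r2:1,r3:-11,r4:4,r5:Add2
  c14: CDB Mul1=12  regs: r0:Mul2,r1:Add1,r2:1,r3:-11,r4:4,r5:Add2
  c15: -  regs: r0:Mul2,r1:Add1,r2:1,r3:-11,r4:4,r5:Add2
  c16: CDB Add1=1  regs: r0:Mul2,r1:1,r2:1,r3:-11,r4:4,r5:Add2
  c17: -  regs: r0:Mul2,r1:1,r2:1,r3:-11,r4:4,r5:Add2
  c18: -  regs: r0:Mul2,r1:1,r2:1,r3:-11,r4:4,r5:Add2
  c19: -  regs: r0:Mul2,r1:1,r2:1,r3:-11,r4:4,r5:Add2
  c20: -  regs: r0:Mul2,r1:1,r2:1,r3:-11,r4:4,r5:Add2
  c21: CDB Mul2=-11  regs: r0:-11,r1:1,r2:1,r3:-11,r4:4,r5:Add2
  c22: -  regs: r0:-11,r1:1,r2:1,r3:-11,r4:4,r5:Add2

STATUS = VALUE 1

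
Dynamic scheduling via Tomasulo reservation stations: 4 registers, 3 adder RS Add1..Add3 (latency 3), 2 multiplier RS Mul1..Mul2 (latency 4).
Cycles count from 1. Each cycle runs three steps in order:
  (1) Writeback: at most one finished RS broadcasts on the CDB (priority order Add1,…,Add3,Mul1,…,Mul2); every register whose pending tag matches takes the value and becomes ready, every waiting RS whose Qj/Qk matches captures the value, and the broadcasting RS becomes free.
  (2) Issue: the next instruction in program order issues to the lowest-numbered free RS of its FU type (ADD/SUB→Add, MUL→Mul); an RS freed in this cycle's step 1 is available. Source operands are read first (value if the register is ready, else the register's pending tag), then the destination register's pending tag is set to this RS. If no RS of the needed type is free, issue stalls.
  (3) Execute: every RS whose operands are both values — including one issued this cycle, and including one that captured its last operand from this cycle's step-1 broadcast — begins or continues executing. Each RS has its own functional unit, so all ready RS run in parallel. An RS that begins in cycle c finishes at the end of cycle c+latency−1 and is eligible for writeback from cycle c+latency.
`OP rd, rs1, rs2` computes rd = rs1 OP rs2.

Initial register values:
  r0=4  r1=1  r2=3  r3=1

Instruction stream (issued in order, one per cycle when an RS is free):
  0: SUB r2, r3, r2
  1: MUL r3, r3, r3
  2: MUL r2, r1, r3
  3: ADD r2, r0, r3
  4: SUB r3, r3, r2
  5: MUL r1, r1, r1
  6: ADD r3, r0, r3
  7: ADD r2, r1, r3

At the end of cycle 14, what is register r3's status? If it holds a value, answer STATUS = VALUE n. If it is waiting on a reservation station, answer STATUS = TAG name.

STATUS = TAG Add3

c1: issue SUB r2<-Add1 | r0:4,r1:1,r2:Add1,r3:1
c2: issue MUL r3<-Mul1 | r0:4,r1:1,r2:Add1,r3:Mul1
c3: issue MUL r2<-Mul2 | r0:4,r1:1,r2:Mul2,r3:Mul1
c4: CDB Add1=-2; issue ADD r2<-Add1 | r0:4,r1:1,r2:Add1,r3:Mul1
c5: issue SUB r3<-Add2 | r0:4,r1:1,r2:Add1,r3:Add2
c6: CDB Mul1=1; issue MUL r1<-Mul1 | r0:4,r1:Mul1,r2:Add1,r3:Add2
c7: issue ADD r3<-Add3 | r0:4,r1:Mul1,r2:Add1,r3:Add3
c8: stall | r0:4,r1:Mul1,r2:Add1,r3:Add3
c9: CDB Add1=5; issue ADD r2<-Add1 | r0:4,r1:Mul1,r2:Add1,r3:Add3
c10: CDB Mul1=1 | r0:4,r1:1,r2:Add1,r3:Add3
c11: CDB Mul2=1 | r0:4,r1:1,r2:Add1,r3:Add3
c12: CDB Add2=-4 | r0:4,r1:1,r2:Add1,r3:Add3
c13: - | r0:4,r1:1,r2:Add1,r3:Add3
c14: - | r0:4,r1:1,r2:Add1,r3:Add3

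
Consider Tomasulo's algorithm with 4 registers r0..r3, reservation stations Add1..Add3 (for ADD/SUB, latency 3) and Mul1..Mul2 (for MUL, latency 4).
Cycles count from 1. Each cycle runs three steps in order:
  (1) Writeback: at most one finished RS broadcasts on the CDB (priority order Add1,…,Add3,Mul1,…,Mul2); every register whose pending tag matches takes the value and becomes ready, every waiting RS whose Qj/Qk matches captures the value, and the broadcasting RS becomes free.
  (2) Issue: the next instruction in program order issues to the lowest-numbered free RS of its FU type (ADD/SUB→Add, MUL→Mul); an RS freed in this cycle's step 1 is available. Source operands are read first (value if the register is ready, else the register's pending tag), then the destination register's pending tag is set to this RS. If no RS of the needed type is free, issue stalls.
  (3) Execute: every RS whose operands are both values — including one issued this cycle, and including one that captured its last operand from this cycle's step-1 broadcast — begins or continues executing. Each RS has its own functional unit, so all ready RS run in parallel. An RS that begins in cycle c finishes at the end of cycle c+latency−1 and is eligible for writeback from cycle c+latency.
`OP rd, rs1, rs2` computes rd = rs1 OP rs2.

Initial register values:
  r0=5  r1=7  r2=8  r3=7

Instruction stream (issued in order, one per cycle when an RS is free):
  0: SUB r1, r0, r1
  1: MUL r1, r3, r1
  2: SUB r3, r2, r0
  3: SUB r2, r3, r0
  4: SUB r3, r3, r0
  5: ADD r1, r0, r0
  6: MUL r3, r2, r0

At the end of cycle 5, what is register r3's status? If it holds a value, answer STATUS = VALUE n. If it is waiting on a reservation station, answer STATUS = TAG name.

STATUS = TAG Add3

cycle 1: issue SUB r1<-Add1 // r0:5,r1:Add1,r2:8,r3:7
cycle 2: issue MUL r1<-Mul1 // r0:5,r1:Mul1,r2:8,r3:7
cycle 3: issue SUB r3<-Add2 // r0:5,r1:Mul1,r2:8,r3:Add2
cycle 4: CDB Add1=-2; issue SUB r2<-Add1 // r0:5,r1:Mul1,r2:Add1,r3:Add2
cycle 5: issue SUB r3<-Add3 // r0:5,r1:Mul1,r2:Add1,r3:Add3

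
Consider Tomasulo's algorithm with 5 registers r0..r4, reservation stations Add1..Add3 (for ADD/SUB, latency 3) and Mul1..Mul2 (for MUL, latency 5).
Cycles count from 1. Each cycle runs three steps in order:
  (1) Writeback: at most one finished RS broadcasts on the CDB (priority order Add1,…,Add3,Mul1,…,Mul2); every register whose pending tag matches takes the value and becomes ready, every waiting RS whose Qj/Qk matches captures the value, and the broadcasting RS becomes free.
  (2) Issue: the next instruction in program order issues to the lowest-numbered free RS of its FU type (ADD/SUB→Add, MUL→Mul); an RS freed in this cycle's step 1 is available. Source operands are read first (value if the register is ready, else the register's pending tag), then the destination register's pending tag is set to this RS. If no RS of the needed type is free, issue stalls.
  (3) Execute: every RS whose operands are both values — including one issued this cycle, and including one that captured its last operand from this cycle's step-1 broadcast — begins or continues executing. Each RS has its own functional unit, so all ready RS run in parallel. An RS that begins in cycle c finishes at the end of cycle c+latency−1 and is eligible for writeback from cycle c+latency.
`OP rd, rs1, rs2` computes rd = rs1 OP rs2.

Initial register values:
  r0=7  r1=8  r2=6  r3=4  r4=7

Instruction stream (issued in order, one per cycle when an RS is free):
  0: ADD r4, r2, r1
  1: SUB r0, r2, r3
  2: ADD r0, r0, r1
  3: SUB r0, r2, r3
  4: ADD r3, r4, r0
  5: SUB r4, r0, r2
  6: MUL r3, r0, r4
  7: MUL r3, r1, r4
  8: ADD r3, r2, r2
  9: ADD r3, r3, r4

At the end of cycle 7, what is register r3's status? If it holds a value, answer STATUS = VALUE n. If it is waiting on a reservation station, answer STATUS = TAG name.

cycle 1: issue ADD r4<-Add1 // r0:7,r1:8,r2:6,r3:4,r4:Add1
cycle 2: issue SUB r0<-Add2 // r0:Add2,r1:8,r2:6,r3:4,r4:Add1
cycle 3: issue ADD r0<-Add3 // r0:Add3,r1:8,r2:6,r3:4,r4:Add1
cycle 4: CDB Add1=14; issue SUB r0<-Add1 // r0:Add1,r1:8,r2:6,r3:4,r4:14
cycle 5: CDB Add2=2; issue ADD r3<-Add2 // r0:Add1,r1:8,r2:6,r3:Add2,r4:14
cycle 6: stall // r0:Add1,r1:8,r2:6,r3:Add2,r4:14
cycle 7: CDB Add1=2; issue SUB r4<-Add1 // r0:2,r1:8,r2:6,r3:Add2,r4:Add1

STATUS = TAG Add2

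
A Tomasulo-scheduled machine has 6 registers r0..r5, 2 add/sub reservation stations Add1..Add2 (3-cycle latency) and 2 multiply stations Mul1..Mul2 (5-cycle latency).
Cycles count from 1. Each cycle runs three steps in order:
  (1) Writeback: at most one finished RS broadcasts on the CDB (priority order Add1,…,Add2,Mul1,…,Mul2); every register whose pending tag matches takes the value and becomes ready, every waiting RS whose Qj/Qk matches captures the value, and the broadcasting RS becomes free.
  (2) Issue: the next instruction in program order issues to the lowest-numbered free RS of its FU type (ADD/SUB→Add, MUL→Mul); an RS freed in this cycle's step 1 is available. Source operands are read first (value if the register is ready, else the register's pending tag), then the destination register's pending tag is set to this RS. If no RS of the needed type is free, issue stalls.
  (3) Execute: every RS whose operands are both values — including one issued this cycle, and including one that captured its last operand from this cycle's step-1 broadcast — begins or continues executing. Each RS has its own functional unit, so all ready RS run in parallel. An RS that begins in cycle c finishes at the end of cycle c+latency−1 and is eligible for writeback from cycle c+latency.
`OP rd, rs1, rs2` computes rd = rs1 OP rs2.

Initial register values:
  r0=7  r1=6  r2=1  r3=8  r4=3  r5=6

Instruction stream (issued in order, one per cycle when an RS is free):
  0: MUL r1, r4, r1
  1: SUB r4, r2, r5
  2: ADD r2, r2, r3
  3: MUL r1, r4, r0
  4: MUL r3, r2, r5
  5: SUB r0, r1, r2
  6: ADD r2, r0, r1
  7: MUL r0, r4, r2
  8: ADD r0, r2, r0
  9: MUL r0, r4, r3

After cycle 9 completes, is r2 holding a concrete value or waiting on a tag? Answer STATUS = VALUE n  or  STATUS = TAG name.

cycle 1: issue MUL r1<-Mul1 // r0:7,r1:Mul1,r2:1,r3:8,r4:3,r5:6
cycle 2: issue SUB r4<-Add1 // r0:7,r1:Mul1,r2:1,r3:8,r4:Add1,r5:6
cycle 3: issue ADD r2<-Add2 // r0:7,r1:Mul1,r2:Add2,r3:8,r4:Add1,r5:6
cycle 4: issue MUL r1<-Mul2 // r0:7,r1:Mul2,r2:Add2,r3:8,r4:Add1,r5:6
cycle 5: CDB Add1=-5; stall // r0:7,r1:Mul2,r2:Add2,r3:8,r4:-5,r5:6
cycle 6: CDB Add2=9; stall // r0:7,r1:Mul2,r2:9,r3:8,r4:-5,r5:6
cycle 7: CDB Mul1=18; issue MUL r3<-Mul1 // r0:7,r1:Mul2,r2:9,r3:Mul1,r4:-5,r5:6
cycle 8: issue SUB r0<-Add1 // r0:Add1,r1:Mul2,r2:9,r3:Mul1,r4:-5,r5:6
cycle 9: issue ADD r2<-Add2 // r0:Add1,r1:Mul2,r2:Add2,r3:Mul1,r4:-5,r5:6

STATUS = TAG Add2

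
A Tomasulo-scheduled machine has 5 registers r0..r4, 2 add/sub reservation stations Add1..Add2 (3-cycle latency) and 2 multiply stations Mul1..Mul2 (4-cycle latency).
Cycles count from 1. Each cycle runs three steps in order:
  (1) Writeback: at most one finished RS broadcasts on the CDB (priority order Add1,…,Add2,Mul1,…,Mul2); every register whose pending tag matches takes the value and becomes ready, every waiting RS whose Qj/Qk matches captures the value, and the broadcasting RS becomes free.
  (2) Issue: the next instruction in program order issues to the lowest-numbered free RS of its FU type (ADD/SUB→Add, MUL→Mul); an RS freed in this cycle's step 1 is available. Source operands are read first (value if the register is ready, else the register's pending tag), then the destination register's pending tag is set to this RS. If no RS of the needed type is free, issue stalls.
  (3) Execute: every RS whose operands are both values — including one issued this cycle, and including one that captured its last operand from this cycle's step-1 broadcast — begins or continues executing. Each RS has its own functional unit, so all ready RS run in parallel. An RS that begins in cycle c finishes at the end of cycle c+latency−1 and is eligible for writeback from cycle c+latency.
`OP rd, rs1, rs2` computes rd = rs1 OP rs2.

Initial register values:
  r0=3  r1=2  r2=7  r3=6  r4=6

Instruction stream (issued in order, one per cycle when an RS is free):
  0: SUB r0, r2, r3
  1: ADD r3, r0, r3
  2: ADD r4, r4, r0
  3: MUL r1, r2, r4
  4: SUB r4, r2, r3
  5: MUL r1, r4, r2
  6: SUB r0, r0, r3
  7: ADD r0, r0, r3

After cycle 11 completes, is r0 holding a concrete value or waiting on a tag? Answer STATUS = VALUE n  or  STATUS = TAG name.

  c1: issue SUB r0<-Add1  regs: r0:Add1,r1:2,r2:7,r3:6,r4:6
  c2: issue ADD r3<-Add2  regs: r0:Add1,r1:2,r2:7,r3:Add2,r4:6
  c3: stall  regs: r0:Add1,r1:2,r2:7,r3:Add2,r4:6
  c4: CDB Add1=1; issue ADD r4<-Add1  regs: r0:1,r1:2,r2:7,r3:Add2,r4:Add1
  c5: issue MUL r1<-Mul1  regs: r0:1,r1:Mul1,r2:7,r3:Add2,r4:Add1
  c6: stall  regs: r0:1,r1:Mul1,r2:7,r3:Add2,r4:Add1
  c7: CDB Add1=7; issue SUB r4<-Add1  regs: r0:1,r1:Mul1,r2:7,r3:Add2,r4:Add1
  c8: CDB Add2=7; issue MUL r1<-Mul2  regs: r0:1,r1:Mul2,r2:7,r3:7,r4:Add1
  c9: issue SUB r0<-Add2  regs: r0:Add2,r1:Mul2,r2:7,r3:7,r4:Add1
  c10: stall  regs: r0:Add2,r1:Mul2,r2:7,r3:7,r4:Add1
  c11: CDB Add1=0; issue ADD r0<-Add1  regs: r0:Add1,r1:Mul2,r2:7,r3:7,r4:0

STATUS = TAG Add1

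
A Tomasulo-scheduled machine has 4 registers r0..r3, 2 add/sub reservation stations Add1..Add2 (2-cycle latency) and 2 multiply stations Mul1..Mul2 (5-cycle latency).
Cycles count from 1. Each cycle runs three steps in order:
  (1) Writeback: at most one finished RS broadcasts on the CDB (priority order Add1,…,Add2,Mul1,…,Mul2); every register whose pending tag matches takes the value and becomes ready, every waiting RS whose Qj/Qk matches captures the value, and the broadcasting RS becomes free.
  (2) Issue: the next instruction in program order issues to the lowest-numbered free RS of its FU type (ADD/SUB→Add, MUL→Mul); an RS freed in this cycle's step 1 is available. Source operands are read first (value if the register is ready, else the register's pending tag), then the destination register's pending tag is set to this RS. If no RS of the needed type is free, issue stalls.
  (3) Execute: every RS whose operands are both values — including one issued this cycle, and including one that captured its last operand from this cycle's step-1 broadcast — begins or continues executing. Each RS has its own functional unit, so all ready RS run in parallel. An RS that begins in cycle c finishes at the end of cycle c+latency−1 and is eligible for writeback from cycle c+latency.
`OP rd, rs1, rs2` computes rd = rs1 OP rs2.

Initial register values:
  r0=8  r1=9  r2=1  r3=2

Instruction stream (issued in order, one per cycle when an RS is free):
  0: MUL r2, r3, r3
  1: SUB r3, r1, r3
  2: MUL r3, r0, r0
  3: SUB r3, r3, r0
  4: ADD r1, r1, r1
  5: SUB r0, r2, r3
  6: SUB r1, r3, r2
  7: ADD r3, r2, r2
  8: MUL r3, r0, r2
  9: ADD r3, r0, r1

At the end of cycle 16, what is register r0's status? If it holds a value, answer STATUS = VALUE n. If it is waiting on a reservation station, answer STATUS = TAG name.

c1: issue MUL r2<-Mul1 | r0:8,r1:9,r2:Mul1,r3:2
c2: issue SUB r3<-Add1 | r0:8,r1:9,r2:Mul1,r3:Add1
c3: issue MUL r3<-Mul2 | r0:8,r1:9,r2:Mul1,r3:Mul2
c4: CDB Add1=7; issue SUB r3<-Add1 | r0:8,r1:9,r2:Mul1,r3:Add1
c5: issue ADD r1<-Add2 | r0:8,r1:Add2,r2:Mul1,r3:Add1
c6: CDB Mul1=4; stall | r0:8,r1:Add2,r2:4,r3:Add1
c7: CDB Add2=18; issue SUB r0<-Add2 | r0:Add2,r1:18,r2:4,r3:Add1
c8: CDB Mul2=64; stall | r0:Add2,r1:18,r2:4,r3:Add1
c9: stall | r0:Add2,r1:18,r2:4,r3:Add1
c10: CDB Add1=56; issue SUB r1<-Add1 | r0:Add2,r1:Add1,r2:4,r3:56
c11: stall | r0:Add2,r1:Add1,r2:4,r3:56
c12: CDB Add1=52; issue ADD r3<-Add1 | r0:Add2,r1:52,r2:4,r3:Add1
c13: CDB Add2=-52; issue MUL r3<-Mul1 | r0:-52,r1:52,r2:4,r3:Mul1
c14: CDB Add1=8; issue ADD r3<-Add1 | r0:-52,r1:52,r2:4,r3:Add1
c15: - | r0:-52,r1:52,r2:4,r3:Add1
c16: CDB Add1=0 | r0:-52,r1:52,r2:4,r3:0

STATUS = VALUE -52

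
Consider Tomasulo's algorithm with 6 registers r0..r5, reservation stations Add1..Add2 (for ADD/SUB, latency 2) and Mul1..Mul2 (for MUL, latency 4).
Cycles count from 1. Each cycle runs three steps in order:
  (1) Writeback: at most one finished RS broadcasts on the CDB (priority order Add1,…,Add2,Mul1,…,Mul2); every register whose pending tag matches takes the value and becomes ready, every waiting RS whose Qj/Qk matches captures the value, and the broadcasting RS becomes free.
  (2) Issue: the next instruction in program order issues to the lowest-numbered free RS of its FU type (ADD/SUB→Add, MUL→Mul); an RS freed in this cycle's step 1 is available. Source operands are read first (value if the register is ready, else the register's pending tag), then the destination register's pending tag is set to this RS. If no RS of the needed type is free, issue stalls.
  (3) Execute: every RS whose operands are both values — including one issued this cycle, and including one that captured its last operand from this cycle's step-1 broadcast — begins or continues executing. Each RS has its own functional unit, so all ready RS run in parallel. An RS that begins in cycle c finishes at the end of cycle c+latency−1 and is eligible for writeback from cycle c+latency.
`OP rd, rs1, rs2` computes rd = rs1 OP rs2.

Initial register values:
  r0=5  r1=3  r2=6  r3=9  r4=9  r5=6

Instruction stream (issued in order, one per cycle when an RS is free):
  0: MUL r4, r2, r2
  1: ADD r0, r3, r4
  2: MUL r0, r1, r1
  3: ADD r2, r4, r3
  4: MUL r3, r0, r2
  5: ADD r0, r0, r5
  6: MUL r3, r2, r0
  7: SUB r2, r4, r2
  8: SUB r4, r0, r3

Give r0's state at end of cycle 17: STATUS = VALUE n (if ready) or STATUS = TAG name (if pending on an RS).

STATUS = VALUE 15

c1: issue MUL r4<-Mul1 | r0:5,r1:3,r2:6,r3:9,r4:Mul1,r5:6
c2: issue ADD r0<-Add1 | r0:Add1,r1:3,r2:6,r3:9,r4:Mul1,r5:6
c3: issue MUL r0<-Mul2 | r0:Mul2,r1:3,r2:6,r3:9,r4:Mul1,r5:6
c4: issue ADD r2<-Add2 | r0:Mul2,r1:3,r2:Add2,r3:9,r4:Mul1,r5:6
c5: CDB Mul1=36; issue MUL r3<-Mul1 | r0:Mul2,r1:3,r2:Add2,r3:Mul1,r4:36,r5:6
c6: stall | r0:Mul2,r1:3,r2:Add2,r3:Mul1,r4:36,r5:6
c7: CDB Add1=45; issue ADD r0<-Add1 | r0:Add1,r1:3,r2:Add2,r3:Mul1,r4:36,r5:6
c8: CDB Add2=45; stall | r0:Add1,r1:3,r2:45,r3:Mul1,r4:36,r5:6
c9: CDB Mul2=9; issue MUL r3<-Mul2 | r0:Add1,r1:3,r2:45,r3:Mul2,r4:36,r5:6
c10: issue SUB r2<-Add2 | r0:Add1,r1:3,r2:Add2,r3:Mul2,r4:36,r5:6
c11: CDB Add1=15; issue SUB r4<-Add1 | r0:15,r1:3,r2:Add2,r3:Mul2,r4:Add1,r5:6
c12: CDB Add2=-9 | r0:15,r1:3,r2:-9,r3:Mul2,r4:Add1,r5:6
c13: CDB Mul1=405 | r0:15,r1:3,r2:-9,r3:Mul2,r4:Add1,r5:6
c14: - | r0:15,r1:3,r2:-9,r3:Mul2,r4:Add1,r5:6
c15: CDB Mul2=675 | r0:15,r1:3,r2:-9,r3:675,r4:Add1,r5:6
c16: - | r0:15,r1:3,r2:-9,r3:675,r4:Add1,r5:6
c17: CDB Add1=-660 | r0:15,r1:3,r2:-9,r3:675,r4:-660,r5:6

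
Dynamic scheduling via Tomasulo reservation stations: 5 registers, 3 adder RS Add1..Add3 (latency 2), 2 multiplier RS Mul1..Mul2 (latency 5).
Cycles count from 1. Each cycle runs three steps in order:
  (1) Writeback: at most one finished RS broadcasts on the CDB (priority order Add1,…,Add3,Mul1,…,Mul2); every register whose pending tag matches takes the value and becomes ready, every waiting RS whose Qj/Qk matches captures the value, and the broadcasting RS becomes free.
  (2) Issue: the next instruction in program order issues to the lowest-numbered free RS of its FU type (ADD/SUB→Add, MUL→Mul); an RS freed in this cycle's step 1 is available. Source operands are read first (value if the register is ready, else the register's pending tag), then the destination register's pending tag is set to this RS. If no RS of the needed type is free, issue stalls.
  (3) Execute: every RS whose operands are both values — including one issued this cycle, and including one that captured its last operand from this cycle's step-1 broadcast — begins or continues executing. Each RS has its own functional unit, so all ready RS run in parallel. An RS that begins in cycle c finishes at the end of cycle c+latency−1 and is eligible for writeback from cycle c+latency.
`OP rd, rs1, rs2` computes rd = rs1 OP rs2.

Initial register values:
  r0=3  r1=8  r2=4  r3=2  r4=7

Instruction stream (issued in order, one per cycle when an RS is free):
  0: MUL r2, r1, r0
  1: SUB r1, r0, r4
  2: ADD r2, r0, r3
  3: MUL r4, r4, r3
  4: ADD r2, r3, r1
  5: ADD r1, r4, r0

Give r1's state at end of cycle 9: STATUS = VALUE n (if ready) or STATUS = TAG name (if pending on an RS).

cycle 1: issue MUL r2<-Mul1 // r0:3,r1:8,r2:Mul1,r3:2,r4:7
cycle 2: issue SUB r1<-Add1 // r0:3,r1:Add1,r2:Mul1,r3:2,r4:7
cycle 3: issue ADD r2<-Add2 // r0:3,r1:Add1,r2:Add2,r3:2,r4:7
cycle 4: CDB Add1=-4; issue MUL r4<-Mul2 // r0:3,r1:-4,r2:Add2,r3:2,r4:Mul2
cycle 5: CDB Add2=5; issue ADD r2<-Add1 // r0:3,r1:-4,r2:Add1,r3:2,r4:Mul2
cycle 6: CDB Mul1=24; issue ADD r1<-Add2 // r0:3,r1:Add2,r2:Add1,r3:2,r4:Mul2
cycle 7: CDB Add1=-2 // r0:3,r1:Add2,r2:-2,r3:2,r4:Mul2
cycle 8: - // r0:3,r1:Add2,r2:-2,r3:2,r4:Mul2
cycle 9: CDB Mul2=14 // r0:3,r1:Add2,r2:-2,r3:2,r4:14

STATUS = TAG Add2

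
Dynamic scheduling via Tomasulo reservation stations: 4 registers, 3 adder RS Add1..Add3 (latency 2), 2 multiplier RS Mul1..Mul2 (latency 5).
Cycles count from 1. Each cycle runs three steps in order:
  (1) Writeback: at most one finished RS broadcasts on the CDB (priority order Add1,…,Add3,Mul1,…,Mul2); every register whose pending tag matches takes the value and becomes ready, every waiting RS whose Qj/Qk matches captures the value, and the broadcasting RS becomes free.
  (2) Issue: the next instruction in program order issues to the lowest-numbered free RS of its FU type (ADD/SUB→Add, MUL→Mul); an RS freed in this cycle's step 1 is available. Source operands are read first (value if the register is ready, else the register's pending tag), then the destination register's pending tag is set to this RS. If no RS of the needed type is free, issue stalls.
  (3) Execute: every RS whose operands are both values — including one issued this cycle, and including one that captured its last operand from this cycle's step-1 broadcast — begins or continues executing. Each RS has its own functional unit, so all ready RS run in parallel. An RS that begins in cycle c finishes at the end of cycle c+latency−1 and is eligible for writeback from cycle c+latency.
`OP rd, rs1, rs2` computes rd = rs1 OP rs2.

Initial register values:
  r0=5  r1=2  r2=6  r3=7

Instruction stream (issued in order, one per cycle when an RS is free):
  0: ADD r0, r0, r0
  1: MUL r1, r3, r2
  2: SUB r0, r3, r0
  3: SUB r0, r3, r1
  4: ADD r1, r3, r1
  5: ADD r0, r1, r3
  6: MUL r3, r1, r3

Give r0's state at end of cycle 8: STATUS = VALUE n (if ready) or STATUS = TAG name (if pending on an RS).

c1: issue ADD r0<-Add1 | r0:Add1,r1:2,r2:6,r3:7
c2: issue MUL r1<-Mul1 | r0:Add1,r1:Mul1,r2:6,r3:7
c3: CDB Add1=10; issue SUB r0<-Add1 | r0:Add1,r1:Mul1,r2:6,r3:7
c4: issue SUB r0<-Add2 | r0:Add2,r1:Mul1,r2:6,r3:7
c5: CDB Add1=-3; issue ADD r1<-Add1 | r0:Add2,r1:Add1,r2:6,r3:7
c6: issue ADD r0<-Add3 | r0:Add3,r1:Add1,r2:6,r3:7
c7: CDB Mul1=42; issue MUL r3<-Mul1 | r0:Add3,r1:Add1,r2:6,r3:Mul1
c8: - | r0:Add3,r1:Add1,r2:6,r3:Mul1

STATUS = TAG Add3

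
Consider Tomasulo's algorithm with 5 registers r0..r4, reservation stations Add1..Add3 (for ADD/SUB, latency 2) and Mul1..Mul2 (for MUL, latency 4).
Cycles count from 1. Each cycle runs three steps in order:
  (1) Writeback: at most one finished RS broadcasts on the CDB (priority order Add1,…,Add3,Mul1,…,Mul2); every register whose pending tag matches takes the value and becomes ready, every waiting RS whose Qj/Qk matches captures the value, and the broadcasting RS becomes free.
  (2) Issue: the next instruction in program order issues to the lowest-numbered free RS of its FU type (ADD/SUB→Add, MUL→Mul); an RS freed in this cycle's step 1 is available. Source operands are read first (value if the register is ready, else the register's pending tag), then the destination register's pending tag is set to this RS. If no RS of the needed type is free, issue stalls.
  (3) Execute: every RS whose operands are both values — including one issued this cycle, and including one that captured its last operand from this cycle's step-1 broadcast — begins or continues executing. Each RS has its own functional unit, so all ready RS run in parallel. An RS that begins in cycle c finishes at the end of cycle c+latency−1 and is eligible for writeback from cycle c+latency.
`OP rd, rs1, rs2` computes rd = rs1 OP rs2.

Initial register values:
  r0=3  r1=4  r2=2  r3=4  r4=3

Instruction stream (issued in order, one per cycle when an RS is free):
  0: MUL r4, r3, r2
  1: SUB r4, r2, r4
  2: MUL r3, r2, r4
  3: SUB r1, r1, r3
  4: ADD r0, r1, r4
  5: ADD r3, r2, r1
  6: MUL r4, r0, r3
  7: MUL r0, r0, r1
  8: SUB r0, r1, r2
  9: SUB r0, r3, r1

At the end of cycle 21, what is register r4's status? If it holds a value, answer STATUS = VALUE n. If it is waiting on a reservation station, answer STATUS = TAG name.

STATUS = TAG Mul1

cycle 1: issue MUL r4<-Mul1 // r0:3,r1:4,r2:2,r3:4,r4:Mul1
cycle 2: issue SUB r4<-Add1 // r0:3,r1:4,r2:2,r3:4,r4:Add1
cycle 3: issue MUL r3<-Mul2 // r0:3,r1:4,r2:2,r3:Mul2,r4:Add1
cycle 4: issue SUB r1<-Add2 // r0:3,r1:Add2,r2:2,r3:Mul2,r4:Add1
cycle 5: CDB Mul1=8; issue ADD r0<-Add3 // r0:Add3,r1:Add2,r2:2,r3:Mul2,r4:Add1
cycle 6: stall // r0:Add3,r1:Add2,r2:2,r3:Mul2,r4:Add1
cycle 7: CDB Add1=-6; issue ADD r3<-Add1 // r0:Add3,r1:Add2,r2:2,r3:Add1,r4:-6
cycle 8: issue MUL r4<-Mul1 // r0:Add3,r1:Add2,r2:2,r3:Add1,r4:Mul1
cycle 9: stall // r0:Add3,r1:Add2,r2:2,r3:Add1,r4:Mul1
cycle 10: stall // r0:Add3,r1:Add2,r2:2,r3:Add1,r4:Mul1
cycle 11: CDB Mul2=-12; issue MUL r0<-Mul2 // r0:Mul2,r1:Add2,r2:2,r3:Add1,r4:Mul1
cycle 12: stall // r0:Mul2,r1:Add2,r2:2,r3:Add1,r4:Mul1
cycle 13: CDB Add2=16; issue SUB r0<-Add2 // r0:Add2,r1:16,r2:2,r3:Add1,r4:Mul1
cycle 14: stall // r0:Add2,r1:16,r2:2,r3:Add1,r4:Mul1
cycle 15: CDB Add1=18; issue SUB r0<-Add1 // r0:Add1,r1:16,r2:2,r3:18,r4:Mul1
cycle 16: CDB Add2=14 // r0:Add1,r1:16,r2:2,r3:18,r4:Mul1
cycle 17: CDB Add1=2 // r0:2,r1:16,r2:2,r3:18,r4:Mul1
cycle 18: CDB Add3=10 // r0:2,r1:16,r2:2,r3:18,r4:Mul1
cycle 19: - // r0:2,r1:16,r2:2,r3:18,r4:Mul1
cycle 20: - // r0:2,r1:16,r2:2,r3:18,r4:Mul1
cycle 21: - // r0:2,r1:16,r2:2,r3:18,r4:Mul1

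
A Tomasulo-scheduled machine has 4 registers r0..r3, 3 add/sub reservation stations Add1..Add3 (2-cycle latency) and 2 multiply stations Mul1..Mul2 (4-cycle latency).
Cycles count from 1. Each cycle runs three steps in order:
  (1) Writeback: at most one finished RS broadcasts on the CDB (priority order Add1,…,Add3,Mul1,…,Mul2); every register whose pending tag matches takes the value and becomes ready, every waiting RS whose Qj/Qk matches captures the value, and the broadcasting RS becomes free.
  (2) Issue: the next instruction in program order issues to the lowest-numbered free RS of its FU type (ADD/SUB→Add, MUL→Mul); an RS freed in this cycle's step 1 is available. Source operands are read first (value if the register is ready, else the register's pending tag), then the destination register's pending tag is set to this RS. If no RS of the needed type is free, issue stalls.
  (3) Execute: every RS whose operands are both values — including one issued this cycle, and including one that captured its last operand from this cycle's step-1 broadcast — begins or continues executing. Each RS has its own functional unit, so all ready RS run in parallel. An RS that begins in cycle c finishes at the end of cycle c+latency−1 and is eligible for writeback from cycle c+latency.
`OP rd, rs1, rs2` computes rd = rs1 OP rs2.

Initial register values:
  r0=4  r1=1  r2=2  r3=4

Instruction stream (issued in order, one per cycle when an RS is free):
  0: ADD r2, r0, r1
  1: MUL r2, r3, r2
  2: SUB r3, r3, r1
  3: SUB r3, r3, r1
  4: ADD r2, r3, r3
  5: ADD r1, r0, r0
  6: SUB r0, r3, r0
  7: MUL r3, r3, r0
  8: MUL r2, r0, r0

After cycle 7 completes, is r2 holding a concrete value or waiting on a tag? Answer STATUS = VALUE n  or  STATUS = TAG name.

  c1: issue ADD r2<-Add1  regs: r0:4,r1:1,r2:Add1,r3:4
  c2: issue MUL r2<-Mul1  regs: r0:4,r1:1,r2:Mul1,r3:4
  c3: CDB Add1=5; issue SUB r3<-Add1  regs: r0:4,r1:1,r2:Mul1,r3:Add1
  c4: issue SUB r3<-Add2  regs: r0:4,r1:1,r2:Mul1,r3:Add2
  c5: CDB Add1=3; issue ADD r2<-Add1  regs: r0:4,r1:1,r2:Add1,r3:Add2
  c6: issue ADD r1<-Add3  regs: r0:4,r1:Add3,r2:Add1,r3:Add2
  c7: CDB Add2=2; issue SUB r0<-Add2  regs: r0:Add2,r1:Add3,r2:Add1,r3:2

STATUS = TAG Add1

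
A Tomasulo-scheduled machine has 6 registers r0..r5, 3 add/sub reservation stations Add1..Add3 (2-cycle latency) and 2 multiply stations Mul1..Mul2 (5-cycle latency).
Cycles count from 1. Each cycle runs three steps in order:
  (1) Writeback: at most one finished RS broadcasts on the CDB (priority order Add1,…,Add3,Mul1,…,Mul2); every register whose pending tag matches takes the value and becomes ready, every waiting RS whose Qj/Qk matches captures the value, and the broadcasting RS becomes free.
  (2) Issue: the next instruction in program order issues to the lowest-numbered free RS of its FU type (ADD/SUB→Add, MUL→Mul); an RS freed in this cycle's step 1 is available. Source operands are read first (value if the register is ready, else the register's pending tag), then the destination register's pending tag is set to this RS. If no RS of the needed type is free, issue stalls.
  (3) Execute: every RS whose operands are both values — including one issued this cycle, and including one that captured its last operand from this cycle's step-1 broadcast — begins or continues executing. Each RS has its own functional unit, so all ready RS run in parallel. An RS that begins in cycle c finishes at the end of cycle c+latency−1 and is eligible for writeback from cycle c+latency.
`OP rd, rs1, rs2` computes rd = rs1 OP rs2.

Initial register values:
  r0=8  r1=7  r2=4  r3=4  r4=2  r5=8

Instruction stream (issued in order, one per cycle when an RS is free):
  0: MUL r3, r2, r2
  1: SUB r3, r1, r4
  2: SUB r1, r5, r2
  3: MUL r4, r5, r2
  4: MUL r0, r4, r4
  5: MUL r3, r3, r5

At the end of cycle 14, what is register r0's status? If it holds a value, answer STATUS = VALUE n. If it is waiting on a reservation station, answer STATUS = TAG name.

  c1: issue MUL r3<-Mul1  regs: r0:8,r1:7,r2:4,r3:Mul1,r4:2,r5:8
  c2: issue SUB r3<-Add1  regs: r0:8,r1:7,r2:4,r3:Add1,r4:2,r5:8
  c3: issue SUB r1<-Add2  regs: r0:8,r1:Add2,r2:4,r3:Add1,r4:2,r5:8
  c4: CDB Add1=5; issue MUL r4<-Mul2  regs: r0:8,r1:Add2,r2:4,r3:5,r4:Mul2,r5:8
  c5: CDB Add2=4; stall  regs: r0:8,r1:4,r2:4,r3:5,r4:Mul2,r5:8
  c6: CDB Mul1=16; issue MUL r0<-Mul1  regs: r0:Mul1,r1:4,r2:4,r3:5,r4:Mul2,r5:8
  c7: stall  regs: r0:Mul1,r1:4,r2:4,r3:5,r4:Mul2,r5:8
  c8: stall  regs: r0:Mul1,r1:4,r2:4,r3:5,r4:Mul2,r5:8
  c9: CDB Mul2=32; issue MUL r3<-Mul2  regs: r0:Mul1,r1:4,r2:4,r3:Mul2,r4:32,r5:8
  c10: -  regs: r0:Mul1,r1:4,r2:4,r3:Mul2,r4:32,r5:8
  c11: -  regs: r0:Mul1,r1:4,r2:4,r3:Mul2,r4:32,r5:8
  c12: -  regs: r0:Mul1,r1:4,r2:4,r3:Mul2,r4:32,r5:8
  c13: -  regs: r0:Mul1,r1:4,r2:4,r3:Mul2,r4:32,r5:8
  c14: CDB Mul1=1024  regs: r0:1024,r1:4,r2:4,r3:Mul2,r4:32,r5:8

STATUS = VALUE 1024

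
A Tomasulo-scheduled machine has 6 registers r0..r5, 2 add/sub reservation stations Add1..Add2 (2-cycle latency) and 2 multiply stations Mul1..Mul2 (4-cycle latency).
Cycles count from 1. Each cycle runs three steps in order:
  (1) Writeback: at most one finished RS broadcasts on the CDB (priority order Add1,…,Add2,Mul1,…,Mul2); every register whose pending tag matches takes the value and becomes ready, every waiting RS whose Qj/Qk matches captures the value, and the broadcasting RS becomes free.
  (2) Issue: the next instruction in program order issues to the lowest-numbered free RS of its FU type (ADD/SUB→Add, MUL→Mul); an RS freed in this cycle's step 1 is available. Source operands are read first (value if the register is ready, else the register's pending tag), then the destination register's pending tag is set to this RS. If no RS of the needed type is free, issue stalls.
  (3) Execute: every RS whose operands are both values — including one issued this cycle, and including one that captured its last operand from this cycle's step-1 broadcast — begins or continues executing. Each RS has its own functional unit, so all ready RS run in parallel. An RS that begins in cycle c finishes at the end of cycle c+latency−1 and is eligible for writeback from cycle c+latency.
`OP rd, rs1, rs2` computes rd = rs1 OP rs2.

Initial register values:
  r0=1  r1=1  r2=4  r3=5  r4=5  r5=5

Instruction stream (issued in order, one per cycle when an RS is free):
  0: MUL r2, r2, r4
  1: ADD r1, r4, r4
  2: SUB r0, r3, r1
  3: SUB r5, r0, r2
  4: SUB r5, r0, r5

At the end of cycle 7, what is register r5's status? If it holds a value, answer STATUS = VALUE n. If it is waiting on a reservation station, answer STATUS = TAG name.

STATUS = TAG Add2

  c1: issue MUL r2<-Mul1  regs: r0:1,r1:1,r2:Mul1,r3:5,r4:5,r5:5
  c2: issue ADD r1<-Add1  regs: r0:1,r1:Add1,r2:Mul1,r3:5,r4:5,r5:5
  c3: issue SUB r0<-Add2  regs: r0:Add2,r1:Add1,r2:Mul1,r3:5,r4:5,r5:5
  c4: CDB Add1=10; issue SUB r5<-Add1  regs: r0:Add2,r1:10,r2:Mul1,r3:5,r4:5,r5:Add1
  c5: CDB Mul1=20; stall  regs: r0:Add2,r1:10,r2:20,r3:5,r4:5,r5:Add1
  c6: CDB Add2=-5; issue SUB r5<-Add2  regs: r0:-5,r1:10,r2:20,r3:5,r4:5,r5:Add2
  c7: -  regs: r0:-5,r1:10,r2:20,r3:5,r4:5,r5:Add2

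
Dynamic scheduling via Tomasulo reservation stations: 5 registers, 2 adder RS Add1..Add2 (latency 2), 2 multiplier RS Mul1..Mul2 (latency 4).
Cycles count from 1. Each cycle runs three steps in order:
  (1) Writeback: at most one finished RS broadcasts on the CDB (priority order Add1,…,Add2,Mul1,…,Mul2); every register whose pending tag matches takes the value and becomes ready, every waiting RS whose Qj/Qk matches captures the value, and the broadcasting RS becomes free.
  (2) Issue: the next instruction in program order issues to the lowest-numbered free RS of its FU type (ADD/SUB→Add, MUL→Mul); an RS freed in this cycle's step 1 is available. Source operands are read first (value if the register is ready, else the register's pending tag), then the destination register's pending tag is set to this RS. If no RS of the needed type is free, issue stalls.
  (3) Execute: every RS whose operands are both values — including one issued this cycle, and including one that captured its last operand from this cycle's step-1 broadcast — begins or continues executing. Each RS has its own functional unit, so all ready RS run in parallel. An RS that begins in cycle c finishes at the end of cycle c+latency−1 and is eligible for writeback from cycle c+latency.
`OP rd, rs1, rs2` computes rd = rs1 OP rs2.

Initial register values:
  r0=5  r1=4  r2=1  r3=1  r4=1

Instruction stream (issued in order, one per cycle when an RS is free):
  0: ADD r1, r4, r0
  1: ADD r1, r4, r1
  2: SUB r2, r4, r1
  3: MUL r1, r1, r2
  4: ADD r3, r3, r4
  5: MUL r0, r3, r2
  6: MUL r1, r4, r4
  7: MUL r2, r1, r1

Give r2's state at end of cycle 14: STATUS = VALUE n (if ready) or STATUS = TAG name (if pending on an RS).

STATUS = TAG Mul2

  c1: issue ADD r1<-Add1  regs: r0:5,r1:Add1,r2:1,r3:1,r4:1
  c2: issue ADD r1<-Add2  regs: r0:5,r1:Add2,r2:1,r3:1,r4:1
  c3: CDB Add1=6; issue SUB r2<-Add1  regs: r0:5,r1:Add2,r2:Add1,r3:1,r4:1
  c4: issue MUL r1<-Mul1  regs: r0:5,r1:Mul1,r2:Add1,r3:1,r4:1
  c5: CDB Add2=7; issue ADD r3<-Add2  regs: r0:5,r1:Mul1,r2:Add1,r3:Add2,r4:1
  c6: issue MUL r0<-Mul2  regs: r0:Mul2,r1:Mul1,r2:Add1,r3:Add2,r4:1
  c7: CDB Add1=-6; stall  regs: r0:Mul2,r1:Mul1,r2:-6,r3:Add2,r4:1
  c8: CDB Add2=2; stall  regs: r0:Mul2,r1:Mul1,r2:-6,r3:2,r4:1
  c9: stall  regs: r0:Mul2,r1:Mul1,r2:-6,r3:2,r4:1
  c10: stall  regs: r0:Mul2,r1:Mul1,r2:-6,r3:2,r4:1
  c11: CDB Mul1=-42; issue MUL r1<-Mul1  regs: r0:Mul2,r1:Mul1,r2:-6,r3:2,r4:1
  c12: CDB Mul2=-12; issue MUL r2<-Mul2  regs: r0:-12,r1:Mul1,r2:Mul2,r3:2,r4:1
  c13: -  regs: r0:-12,r1:Mul1,r2:Mul2,r3:2,r4:1
  c14: -  regs: r0:-12,r1:Mul1,r2:Mul2,r3:2,r4:1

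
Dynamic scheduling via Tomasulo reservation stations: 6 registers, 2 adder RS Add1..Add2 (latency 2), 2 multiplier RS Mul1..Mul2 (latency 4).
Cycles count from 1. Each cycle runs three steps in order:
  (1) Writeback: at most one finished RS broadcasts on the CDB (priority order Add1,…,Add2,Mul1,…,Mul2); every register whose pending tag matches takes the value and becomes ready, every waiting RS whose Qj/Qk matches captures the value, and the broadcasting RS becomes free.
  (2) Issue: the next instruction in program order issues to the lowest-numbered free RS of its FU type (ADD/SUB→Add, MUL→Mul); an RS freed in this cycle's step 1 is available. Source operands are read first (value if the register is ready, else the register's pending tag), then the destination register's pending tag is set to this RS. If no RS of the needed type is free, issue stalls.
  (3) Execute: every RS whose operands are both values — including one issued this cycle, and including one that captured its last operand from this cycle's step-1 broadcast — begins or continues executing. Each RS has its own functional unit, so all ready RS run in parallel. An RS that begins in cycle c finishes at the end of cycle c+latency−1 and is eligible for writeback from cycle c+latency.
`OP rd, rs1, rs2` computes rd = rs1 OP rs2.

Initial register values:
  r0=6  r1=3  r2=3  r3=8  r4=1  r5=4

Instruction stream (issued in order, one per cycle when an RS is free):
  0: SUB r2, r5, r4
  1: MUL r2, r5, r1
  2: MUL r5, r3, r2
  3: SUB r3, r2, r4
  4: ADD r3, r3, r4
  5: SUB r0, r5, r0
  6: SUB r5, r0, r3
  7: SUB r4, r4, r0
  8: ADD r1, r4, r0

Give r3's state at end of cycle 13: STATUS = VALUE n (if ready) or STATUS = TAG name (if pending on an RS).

  c1: issue SUB r2<-Add1  regs: r0:6,r1:3,r2:Add1,r3:8,r4:1,r5:4
  c2: issue MUL r2<-Mul1  regs: r0:6,r1:3,r2:Mul1,r3:8,r4:1,r5:4
  c3: CDB Add1=3; issue MUL r5<-Mul2  regs: r0:6,r1:3,r2:Mul1,r3:8,r4:1,r5:Mul2
  c4: issue SUB r3<-Add1  regs: r0:6,r1:3,r2:Mul1,r3:Add1,r4:1,r5:Mul2
  c5: issue ADD r3<-Add2  regs: r0:6,r1:3,r2:Mul1,r3:Add2,r4:1,r5:Mul2
  c6: CDB Mul1=12; stall  regs: r0:6,r1:3,r2:12,r3:Add2,r4:1,r5:Mul2
  c7: stall  regs: r0:6,r1:3,r2:12,r3:Add2,r4:1,r5:Mul2
  c8: CDB Add1=11; issue SUB r0<-Add1  regs: r0:Add1,r1:3,r2:12,r3:Add2,r4:1,r5:Mul2
  c9: stall  regs: r0:Add1,r1:3,r2:12,r3:Add2,r4:1,r5:Mul2
  c10: CDB Add2=12; issue SUB r5<-Add2  regs: r0:Add1,r1:3,r2:12,r3:12,r4:1,r5:Add2
  c11: CDB Mul2=96; stall  regs: r0:Add1,r1:3,r2:12,r3:12,r4:1,r5:Add2
  c12: stall  regs: r0:Add1,r1:3,r2:12,r3:12,r4:1,r5:Add2
  c13: CDB Add1=90; issue SUB r4<-Add1  regs: r0:90,r1:3,r2:12,r3:12,r4:Add1,r5:Add2

STATUS = VALUE 12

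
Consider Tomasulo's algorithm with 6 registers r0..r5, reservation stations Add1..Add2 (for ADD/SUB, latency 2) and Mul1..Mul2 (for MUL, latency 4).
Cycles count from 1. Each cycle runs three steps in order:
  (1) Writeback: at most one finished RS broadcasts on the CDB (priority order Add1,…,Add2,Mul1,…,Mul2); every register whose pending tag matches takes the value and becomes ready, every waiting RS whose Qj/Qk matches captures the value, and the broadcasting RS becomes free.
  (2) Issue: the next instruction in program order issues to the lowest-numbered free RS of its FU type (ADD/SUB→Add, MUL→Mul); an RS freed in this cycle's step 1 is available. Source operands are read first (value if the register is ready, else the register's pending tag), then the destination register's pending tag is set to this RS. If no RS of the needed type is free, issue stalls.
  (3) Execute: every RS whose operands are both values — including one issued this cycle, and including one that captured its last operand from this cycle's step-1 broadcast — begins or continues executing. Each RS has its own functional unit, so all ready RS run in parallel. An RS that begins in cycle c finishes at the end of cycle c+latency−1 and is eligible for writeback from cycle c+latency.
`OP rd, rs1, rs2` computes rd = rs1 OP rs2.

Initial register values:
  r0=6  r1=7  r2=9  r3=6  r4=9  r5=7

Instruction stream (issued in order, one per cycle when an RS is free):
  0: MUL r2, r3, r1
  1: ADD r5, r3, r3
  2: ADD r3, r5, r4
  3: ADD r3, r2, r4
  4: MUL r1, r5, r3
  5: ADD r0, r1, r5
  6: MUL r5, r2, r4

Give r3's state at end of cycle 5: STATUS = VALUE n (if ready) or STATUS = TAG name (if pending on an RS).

STATUS = TAG Add1

cycle 1: issue MUL r2<-Mul1 // r0:6,r1:7,r2:Mul1,r3:6,r4:9,r5:7
cycle 2: issue ADD r5<-Add1 // r0:6,r1:7,r2:Mul1,r3:6,r4:9,r5:Add1
cycle 3: issue ADD r3<-Add2 // r0:6,r1:7,r2:Mul1,r3:Add2,r4:9,r5:Add1
cycle 4: CDB Add1=12; issue ADD r3<-Add1 // r0:6,r1:7,r2:Mul1,r3:Add1,r4:9,r5:12
cycle 5: CDB Mul1=42; issue MUL r1<-Mul1 // r0:6,r1:Mul1,r2:42,r3:Add1,r4:9,r5:12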